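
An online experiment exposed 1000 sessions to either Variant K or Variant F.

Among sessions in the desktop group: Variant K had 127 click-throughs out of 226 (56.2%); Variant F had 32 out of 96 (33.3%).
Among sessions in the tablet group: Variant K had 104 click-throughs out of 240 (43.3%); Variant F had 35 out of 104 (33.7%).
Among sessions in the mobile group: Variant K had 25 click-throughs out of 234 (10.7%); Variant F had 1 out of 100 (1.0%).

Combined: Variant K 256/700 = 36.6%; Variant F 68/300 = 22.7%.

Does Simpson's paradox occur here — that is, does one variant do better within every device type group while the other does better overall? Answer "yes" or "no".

Within each device type level (desktop 56.2% vs 33.3%; tablet 43.3% vs 33.7%; mobile 10.7% vs 1.0%), Variant K has the higher rate every time. Pooled: 36.6% vs 22.7% — Variant K has the higher rate overall. They agree.

no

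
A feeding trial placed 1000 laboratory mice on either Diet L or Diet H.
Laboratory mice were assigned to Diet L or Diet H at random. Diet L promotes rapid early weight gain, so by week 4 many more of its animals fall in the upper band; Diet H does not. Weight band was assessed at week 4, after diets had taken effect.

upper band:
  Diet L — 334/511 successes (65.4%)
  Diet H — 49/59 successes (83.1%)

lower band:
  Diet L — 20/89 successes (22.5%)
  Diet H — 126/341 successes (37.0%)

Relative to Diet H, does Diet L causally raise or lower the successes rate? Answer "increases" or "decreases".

The week-4 weight band-specific comparison favours Diet H throughout, but the pooled figures favour Diet L. The question is whether to condition on week-4 weight band.
Stratifying would compare diets among laboratory mice the diets themselves sorted into week-4 weight band groups — a form of selection on an intermediate. The unconditioned pooled rates give the total causal effect.
Pooled: Diet L 59.0% vs Diet H 43.8%; Diet L is higher overall.

increases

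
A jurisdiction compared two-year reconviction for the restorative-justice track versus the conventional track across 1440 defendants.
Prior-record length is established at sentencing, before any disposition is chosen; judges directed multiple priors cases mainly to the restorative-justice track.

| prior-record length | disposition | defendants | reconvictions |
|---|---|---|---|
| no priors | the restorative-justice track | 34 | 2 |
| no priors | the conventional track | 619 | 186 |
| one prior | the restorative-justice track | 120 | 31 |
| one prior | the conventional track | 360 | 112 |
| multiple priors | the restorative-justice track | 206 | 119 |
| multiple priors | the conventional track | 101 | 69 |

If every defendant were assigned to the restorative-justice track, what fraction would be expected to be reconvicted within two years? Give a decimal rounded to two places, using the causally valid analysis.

0.24

The imbalance in prior-record length arose from how defendants were allocated, not from anything the disposition did; and prior-record length independently affects the outcome. The pooled gap is confounded — condition on prior-record length.
Standardising the restorative-justice track to the population prior-record length mix: 0.453·2/34 + 0.333·31/120 + 0.213·119/206 = 0.236.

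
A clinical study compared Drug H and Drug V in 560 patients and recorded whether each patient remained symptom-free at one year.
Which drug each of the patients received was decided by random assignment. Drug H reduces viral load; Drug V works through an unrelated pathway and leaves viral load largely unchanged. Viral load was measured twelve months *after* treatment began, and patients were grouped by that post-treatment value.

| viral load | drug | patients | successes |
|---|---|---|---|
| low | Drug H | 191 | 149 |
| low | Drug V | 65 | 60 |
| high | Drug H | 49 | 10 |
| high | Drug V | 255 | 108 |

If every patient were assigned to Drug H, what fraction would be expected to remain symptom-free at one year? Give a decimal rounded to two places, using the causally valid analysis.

Viral load is recorded after the drug and is itself shifted by it — it sits on the causal path from drug to outcome. Conditioning on a mediator would strip out part of the effect we want; the pooled comparison gives the total causal effect.
So P(outcome | do(Drug H)) is just the pooled rate for Drug H: 159/240 = 0.662.

0.66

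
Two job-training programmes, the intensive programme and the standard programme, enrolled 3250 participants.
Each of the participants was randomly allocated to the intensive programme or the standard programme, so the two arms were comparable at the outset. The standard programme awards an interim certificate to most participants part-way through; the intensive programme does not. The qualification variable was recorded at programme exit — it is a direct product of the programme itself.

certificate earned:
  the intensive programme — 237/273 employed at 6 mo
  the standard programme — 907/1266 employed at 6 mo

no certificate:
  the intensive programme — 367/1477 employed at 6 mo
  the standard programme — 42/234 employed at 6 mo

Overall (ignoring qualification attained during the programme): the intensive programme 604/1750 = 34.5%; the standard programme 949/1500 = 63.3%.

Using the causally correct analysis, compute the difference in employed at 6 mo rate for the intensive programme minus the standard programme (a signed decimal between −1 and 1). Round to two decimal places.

Stratifying would compare programmes among participants the programmes themselves sorted into qualification attained during the programme groups — a form of selection on an intermediate. The unconditioned pooled rates give the total causal effect.
The causal difference is the pooled difference: 0.345 − 0.633 = -0.288.

-0.29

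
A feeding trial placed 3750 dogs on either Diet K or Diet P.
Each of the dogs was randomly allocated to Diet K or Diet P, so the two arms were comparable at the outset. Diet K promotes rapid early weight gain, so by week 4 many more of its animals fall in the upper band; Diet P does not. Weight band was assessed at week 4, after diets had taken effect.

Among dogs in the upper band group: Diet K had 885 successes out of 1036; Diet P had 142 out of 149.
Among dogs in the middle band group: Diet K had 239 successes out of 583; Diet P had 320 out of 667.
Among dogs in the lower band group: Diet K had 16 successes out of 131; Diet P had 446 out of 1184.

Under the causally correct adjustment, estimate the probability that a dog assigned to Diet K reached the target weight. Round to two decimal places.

Week-4 weight band is downstream of the diet. One should not condition on a consequence of treatment, so the overall rates are the right comparison.
So P(outcome | do(Diet K)) is just the pooled rate for Diet K: 1140/1750 = 0.651.

0.65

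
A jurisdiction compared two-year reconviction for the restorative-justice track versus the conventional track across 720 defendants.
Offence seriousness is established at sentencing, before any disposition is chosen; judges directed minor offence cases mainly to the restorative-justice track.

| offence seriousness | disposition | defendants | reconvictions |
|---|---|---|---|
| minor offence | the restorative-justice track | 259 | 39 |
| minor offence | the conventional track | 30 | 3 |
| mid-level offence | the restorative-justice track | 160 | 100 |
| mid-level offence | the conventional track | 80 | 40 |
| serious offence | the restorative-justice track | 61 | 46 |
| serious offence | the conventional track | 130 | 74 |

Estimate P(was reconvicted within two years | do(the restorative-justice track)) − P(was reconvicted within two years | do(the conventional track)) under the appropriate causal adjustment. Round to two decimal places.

the conventional track is lower inside every offence seriousness stratum but the restorative-justice track is lower in aggregate. Whether to stratify depends on how offence seriousness relates to the disposition.
The imbalance in offence seriousness arose from how defendants were allocated, not from anything the disposition did; and offence seriousness independently affects the outcome. The pooled gap is confounded — condition on offence seriousness.
Adjusting over the population distribution of offence seriousness: 0.401·(0.151−0.100) + 0.333·(0.625−0.500) + 0.265·(0.754−0.569) = +0.111.

+0.11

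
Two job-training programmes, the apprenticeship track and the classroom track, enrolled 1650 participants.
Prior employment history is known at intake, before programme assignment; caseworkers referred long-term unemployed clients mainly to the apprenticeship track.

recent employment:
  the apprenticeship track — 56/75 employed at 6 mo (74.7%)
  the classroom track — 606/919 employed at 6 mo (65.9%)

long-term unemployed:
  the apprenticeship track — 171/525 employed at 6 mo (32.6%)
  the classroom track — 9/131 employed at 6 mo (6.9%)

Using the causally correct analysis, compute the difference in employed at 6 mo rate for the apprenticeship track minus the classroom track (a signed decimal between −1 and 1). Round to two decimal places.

Within every prior employment history level the apprenticeship track has the higher rate, yet pooled the classroom track does — Simpson's reversal.
Since prior employment history is a pre-existing factor (not a product of the programme) and it affects the outcome on its own, it is a confounder. The stratified rates, not the pooled rate, identify the causal effect.
Adjusting over the population distribution of prior employment history: 0.602·(0.747−0.659) + 0.398·(0.326−0.069) = +0.155.

+0.15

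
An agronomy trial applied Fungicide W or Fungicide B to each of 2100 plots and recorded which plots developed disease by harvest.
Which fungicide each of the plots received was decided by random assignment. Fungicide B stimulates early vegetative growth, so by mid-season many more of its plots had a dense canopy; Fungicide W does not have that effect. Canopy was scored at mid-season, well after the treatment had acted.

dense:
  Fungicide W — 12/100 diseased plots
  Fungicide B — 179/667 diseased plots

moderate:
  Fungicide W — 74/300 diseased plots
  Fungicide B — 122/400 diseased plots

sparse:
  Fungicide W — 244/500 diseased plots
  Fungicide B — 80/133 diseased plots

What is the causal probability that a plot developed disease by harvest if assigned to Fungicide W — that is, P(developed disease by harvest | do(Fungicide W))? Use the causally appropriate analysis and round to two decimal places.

0.37

The distribution of mid-season canopy is itself part of what the fungicide does — it is an intermediate outcome. Holding it fixed would remove that part of the effect; the total effect is the pooled difference.
So P(outcome | do(Fungicide W)) is just the pooled rate for Fungicide W: 330/900 = 0.367.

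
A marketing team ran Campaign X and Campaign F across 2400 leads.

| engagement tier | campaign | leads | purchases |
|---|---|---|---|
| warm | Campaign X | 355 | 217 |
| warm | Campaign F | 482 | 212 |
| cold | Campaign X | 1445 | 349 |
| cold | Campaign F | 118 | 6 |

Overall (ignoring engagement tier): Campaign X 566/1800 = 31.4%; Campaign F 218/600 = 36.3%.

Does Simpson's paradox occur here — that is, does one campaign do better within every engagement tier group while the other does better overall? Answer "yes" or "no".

Within each engagement tier level (warm 61.1% vs 44.0%; cold 24.2% vs 5.1%), Campaign X has the higher rate every time. Pooled: 31.4% vs 36.3% — Campaign F has the higher rate overall. The two comparisons disagree.

yes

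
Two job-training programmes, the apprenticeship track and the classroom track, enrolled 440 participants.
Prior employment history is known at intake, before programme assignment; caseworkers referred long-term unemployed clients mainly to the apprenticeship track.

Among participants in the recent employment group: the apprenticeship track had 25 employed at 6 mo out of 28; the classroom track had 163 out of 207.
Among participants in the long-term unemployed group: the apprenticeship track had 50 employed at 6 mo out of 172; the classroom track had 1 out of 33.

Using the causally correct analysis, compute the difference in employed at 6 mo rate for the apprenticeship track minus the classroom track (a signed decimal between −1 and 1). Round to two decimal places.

The stratified and pooled comparisons disagree (the apprenticeship track wins within each prior employment history; the classroom track wins overall), so the answer turns on the causal role of prior employment history.
Prior employment history differs across programmes for reasons unrelated to any effect of the programme itself, and it separately predicts the outcome — a classic confounder. We must compare within prior employment history levels.
Adjusting over the population distribution of prior employment history: 0.534·(0.893−0.787) + 0.466·(0.291−0.030) = +0.178.

+0.18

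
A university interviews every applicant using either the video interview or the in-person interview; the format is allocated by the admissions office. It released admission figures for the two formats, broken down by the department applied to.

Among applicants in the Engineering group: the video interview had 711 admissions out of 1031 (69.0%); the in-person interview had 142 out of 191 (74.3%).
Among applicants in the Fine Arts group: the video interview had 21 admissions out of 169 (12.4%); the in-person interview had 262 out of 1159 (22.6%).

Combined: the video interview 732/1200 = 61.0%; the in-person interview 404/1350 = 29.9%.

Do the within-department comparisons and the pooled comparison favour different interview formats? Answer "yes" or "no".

yes

Within each department level (Engineering 69.0% vs 74.3%; Fine Arts 12.4% vs 22.6%), the in-person interview has the higher rate every time. Pooled: 61.0% vs 29.9% — the video interview has the higher rate overall. The two comparisons disagree.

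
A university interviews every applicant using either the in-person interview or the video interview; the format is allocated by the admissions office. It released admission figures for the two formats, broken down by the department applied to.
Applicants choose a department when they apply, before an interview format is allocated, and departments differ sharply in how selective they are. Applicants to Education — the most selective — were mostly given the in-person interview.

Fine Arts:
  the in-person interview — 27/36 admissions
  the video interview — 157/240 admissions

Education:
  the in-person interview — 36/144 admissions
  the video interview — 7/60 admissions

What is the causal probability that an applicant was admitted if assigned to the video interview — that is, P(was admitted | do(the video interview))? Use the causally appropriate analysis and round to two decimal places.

0.43

Nothing the interview format does changes department; the imbalance is an allocation artefact. With department also predicting the outcome, the pooled figure is confounded, and the within-stratum comparison is the causal one.
Standardising the video interview to the population department mix: 0.575·157/240 + 0.425·7/60 = 0.426.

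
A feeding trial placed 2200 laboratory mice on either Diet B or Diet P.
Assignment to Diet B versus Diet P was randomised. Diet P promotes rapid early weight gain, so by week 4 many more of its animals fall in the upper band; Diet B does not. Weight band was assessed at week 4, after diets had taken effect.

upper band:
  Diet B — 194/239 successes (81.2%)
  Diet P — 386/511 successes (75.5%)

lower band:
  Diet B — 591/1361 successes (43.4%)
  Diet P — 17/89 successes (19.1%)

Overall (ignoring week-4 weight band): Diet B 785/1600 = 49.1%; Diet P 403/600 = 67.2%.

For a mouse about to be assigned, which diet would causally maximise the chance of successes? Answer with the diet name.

Diet P

Week-4 weight band is downstream of the diet. One should not condition on a consequence of treatment, so the overall rates are the right comparison.
Pooled: Diet B 49.1% vs Diet P 67.2%; Diet P is higher overall.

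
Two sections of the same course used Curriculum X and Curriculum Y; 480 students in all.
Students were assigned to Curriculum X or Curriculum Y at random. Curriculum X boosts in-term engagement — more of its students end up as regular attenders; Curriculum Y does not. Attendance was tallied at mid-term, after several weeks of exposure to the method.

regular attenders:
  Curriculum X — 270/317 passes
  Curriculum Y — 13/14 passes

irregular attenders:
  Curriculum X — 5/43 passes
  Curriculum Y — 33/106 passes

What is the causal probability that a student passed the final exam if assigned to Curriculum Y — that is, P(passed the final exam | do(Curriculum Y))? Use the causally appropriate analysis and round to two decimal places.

The mid-term attendance-specific comparison favours Curriculum Y throughout, but the pooled figures favour Curriculum X. The question is whether to condition on mid-term attendance.
Because the teaching method influences mid-term attendance, mid-term attendance is a post-treatment mediator, not a confounder. Stratifying on it would bias the estimate; the causal effect is the crude pooled difference.
So P(outcome | do(Curriculum Y)) is just the pooled rate for Curriculum Y: 46/120 = 0.383.

0.38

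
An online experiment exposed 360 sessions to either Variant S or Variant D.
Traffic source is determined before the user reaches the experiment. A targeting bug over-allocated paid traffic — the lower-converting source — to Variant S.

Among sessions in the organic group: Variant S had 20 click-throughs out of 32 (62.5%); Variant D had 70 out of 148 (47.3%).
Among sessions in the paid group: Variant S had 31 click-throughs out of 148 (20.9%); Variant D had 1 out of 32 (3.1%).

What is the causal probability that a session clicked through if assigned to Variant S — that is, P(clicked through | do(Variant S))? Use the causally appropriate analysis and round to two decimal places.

0.42

The stratified and pooled comparisons disagree (Variant S wins within each traffic source; Variant D wins overall), so the answer turns on the causal role of traffic source.
Traffic source satisfies the back-door criterion: it is not a descendant of the variant, and it blocks the spurious path from variant to outcome. Adjusting for it (i.e., using the within-traffic source rates) gives the causal effect.
Standardising Variant S to the population traffic source mix: 0.500·20/32 + 0.500·31/148 = 0.417.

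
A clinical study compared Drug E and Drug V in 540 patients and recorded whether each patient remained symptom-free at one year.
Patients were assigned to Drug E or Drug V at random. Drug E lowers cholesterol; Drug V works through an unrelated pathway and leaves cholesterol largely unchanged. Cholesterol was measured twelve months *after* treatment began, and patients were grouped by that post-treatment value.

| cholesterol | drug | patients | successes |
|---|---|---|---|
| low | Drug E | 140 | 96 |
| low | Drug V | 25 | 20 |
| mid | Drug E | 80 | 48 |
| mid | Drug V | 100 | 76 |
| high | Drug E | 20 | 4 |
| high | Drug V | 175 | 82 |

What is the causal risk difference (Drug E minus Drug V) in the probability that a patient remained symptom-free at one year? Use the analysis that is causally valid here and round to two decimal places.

+0.02

The cholesterol-specific comparison favours Drug V throughout, but the pooled figures favour Drug E. The question is whether to condition on cholesterol.
Cholesterol here is a post-treatment variable shaped by the drug; conditioning on it would introduce bias rather than remove it. The overall comparison is the causal one.
The causal difference is the pooled difference: 0.617 − 0.593 = +0.023.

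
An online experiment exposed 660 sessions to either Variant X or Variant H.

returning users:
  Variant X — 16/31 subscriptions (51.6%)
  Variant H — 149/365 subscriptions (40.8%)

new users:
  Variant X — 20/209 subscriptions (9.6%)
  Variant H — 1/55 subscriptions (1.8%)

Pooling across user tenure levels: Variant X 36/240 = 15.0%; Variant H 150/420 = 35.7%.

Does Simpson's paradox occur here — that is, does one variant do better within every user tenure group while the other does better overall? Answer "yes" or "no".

Within each user tenure level (returning users 51.6% vs 40.8%; new users 9.6% vs 1.8%), Variant X has the higher rate every time. Pooled: 15.0% vs 35.7% — Variant H has the higher rate overall. The two comparisons disagree.

yes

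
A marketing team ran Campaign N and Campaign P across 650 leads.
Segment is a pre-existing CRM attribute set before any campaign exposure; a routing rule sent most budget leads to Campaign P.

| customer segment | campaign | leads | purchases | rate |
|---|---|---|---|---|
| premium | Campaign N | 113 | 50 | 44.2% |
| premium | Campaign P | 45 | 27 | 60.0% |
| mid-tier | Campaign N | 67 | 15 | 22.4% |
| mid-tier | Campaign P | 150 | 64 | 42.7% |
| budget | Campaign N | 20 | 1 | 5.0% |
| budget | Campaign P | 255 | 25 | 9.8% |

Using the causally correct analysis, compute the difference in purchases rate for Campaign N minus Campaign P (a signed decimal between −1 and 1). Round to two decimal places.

-0.13

Customer segment is set before the campaign has any effect — it is not caused by the campaign — and it independently drives the outcome. That makes it a confounder, so the causal comparison is within customer segment levels.
Adjusting over the population distribution of customer segment: 0.243·(0.442−0.600) + 0.334·(0.224−0.427) + 0.423·(0.050−0.098) = -0.126.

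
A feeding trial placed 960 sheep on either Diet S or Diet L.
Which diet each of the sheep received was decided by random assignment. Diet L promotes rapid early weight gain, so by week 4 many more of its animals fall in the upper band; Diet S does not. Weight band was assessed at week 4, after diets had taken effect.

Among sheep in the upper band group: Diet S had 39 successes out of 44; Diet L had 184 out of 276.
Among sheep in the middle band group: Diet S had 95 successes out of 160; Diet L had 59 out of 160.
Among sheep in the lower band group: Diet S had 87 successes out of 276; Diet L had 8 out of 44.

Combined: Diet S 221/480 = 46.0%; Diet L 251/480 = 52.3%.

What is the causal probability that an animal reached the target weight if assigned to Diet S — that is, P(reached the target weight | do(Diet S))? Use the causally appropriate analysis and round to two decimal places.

The stratified and pooled comparisons disagree (Diet S wins within each week-4 weight band; Diet L wins overall), so the answer turns on the causal role of week-4 weight band.
Week-4 weight band is downstream of the diet. One should not condition on a consequence of treatment, so the overall rates are the right comparison.
So P(outcome | do(Diet S)) is just the pooled rate for Diet S: 221/480 = 0.460.

0.46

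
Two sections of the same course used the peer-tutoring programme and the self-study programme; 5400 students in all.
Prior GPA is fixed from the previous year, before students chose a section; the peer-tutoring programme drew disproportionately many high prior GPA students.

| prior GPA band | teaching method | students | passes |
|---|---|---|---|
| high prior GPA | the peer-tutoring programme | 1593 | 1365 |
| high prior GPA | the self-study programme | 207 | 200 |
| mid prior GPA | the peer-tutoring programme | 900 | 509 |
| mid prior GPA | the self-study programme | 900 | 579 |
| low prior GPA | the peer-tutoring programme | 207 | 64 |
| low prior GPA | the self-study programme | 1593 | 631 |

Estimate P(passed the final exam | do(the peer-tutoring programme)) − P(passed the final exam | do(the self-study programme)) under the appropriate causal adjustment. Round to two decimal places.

-0.09

Nothing the teaching method does changes prior GPA band; the imbalance is an allocation artefact. With prior GPA band also predicting the outcome, the pooled figure is confounded, and the within-stratum comparison is the causal one.
Adjusting over the population distribution of prior GPA band: 0.333·(0.857−0.966) + 0.333·(0.566−0.643) + 0.333·(0.309−0.396) = -0.091.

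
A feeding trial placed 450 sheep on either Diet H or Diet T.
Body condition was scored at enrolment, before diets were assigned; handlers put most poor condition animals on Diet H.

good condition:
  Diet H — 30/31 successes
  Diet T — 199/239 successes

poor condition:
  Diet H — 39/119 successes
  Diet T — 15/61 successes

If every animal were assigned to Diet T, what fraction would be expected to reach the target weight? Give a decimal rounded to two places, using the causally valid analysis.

0.60

Nothing the diet does changes starting body condition; the imbalance is an allocation artefact. With starting body condition also predicting the outcome, the pooled figure is confounded, and the within-stratum comparison is the causal one.
Standardising Diet T to the population starting body condition mix: 0.600·199/239 + 0.400·15/61 = 0.598.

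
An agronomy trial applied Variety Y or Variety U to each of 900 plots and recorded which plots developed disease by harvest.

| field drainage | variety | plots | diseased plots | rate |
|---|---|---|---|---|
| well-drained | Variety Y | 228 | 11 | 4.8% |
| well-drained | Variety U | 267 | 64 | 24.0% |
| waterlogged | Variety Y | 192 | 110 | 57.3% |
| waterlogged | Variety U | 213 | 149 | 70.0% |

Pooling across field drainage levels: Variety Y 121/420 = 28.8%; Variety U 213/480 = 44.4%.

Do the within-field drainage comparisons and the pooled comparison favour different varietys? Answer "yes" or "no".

no

Within each field drainage level (well-drained 4.8% vs 24.0%; waterlogged 57.3% vs 70.0%), Variety Y has the lower rate every time. Pooled: 28.8% vs 44.4% — Variety Y has the lower rate overall. They agree.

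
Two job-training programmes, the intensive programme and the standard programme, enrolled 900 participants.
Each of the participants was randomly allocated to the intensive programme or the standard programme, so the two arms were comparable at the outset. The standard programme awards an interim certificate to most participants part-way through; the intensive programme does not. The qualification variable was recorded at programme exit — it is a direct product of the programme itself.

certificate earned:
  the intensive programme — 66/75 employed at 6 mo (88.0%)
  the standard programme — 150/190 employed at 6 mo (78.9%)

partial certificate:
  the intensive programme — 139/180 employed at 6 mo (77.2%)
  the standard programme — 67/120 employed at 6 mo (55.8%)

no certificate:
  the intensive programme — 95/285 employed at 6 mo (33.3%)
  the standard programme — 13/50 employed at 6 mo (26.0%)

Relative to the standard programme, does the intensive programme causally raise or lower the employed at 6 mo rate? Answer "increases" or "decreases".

Within every qualification attained during the programme level the intensive programme has the higher rate, yet pooled the standard programme does — Simpson's reversal.
Stratifying would compare programmes among participants the programmes themselves sorted into qualification attained during the programme groups — a form of selection on an intermediate. The unconditioned pooled rates give the total causal effect.
Pooled: the intensive programme 55.6% vs the standard programme 63.9%; the standard programme is higher overall.

decreases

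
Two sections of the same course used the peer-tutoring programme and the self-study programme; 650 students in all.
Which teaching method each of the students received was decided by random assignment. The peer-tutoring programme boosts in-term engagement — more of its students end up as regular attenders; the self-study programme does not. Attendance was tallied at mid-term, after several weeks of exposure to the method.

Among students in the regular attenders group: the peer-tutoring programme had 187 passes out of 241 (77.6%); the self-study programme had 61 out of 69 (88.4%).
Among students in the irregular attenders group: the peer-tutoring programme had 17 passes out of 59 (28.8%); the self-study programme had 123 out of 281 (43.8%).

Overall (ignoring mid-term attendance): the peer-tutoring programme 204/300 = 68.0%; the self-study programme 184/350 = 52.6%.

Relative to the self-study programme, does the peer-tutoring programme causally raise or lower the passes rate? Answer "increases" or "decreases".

Within every mid-term attendance level the self-study programme has the higher rate, yet pooled the peer-tutoring programme does — Simpson's reversal.
Mid-term attendance lies on the pathway teaching method → mid-term attendance → outcome, so adjusting for it blocks the indirect effect. For the total causal effect of teaching method, use the unadjusted pooled rates.
Pooled: the peer-tutoring programme 68.0% vs the self-study programme 52.6%; the peer-tutoring programme is higher overall.

increases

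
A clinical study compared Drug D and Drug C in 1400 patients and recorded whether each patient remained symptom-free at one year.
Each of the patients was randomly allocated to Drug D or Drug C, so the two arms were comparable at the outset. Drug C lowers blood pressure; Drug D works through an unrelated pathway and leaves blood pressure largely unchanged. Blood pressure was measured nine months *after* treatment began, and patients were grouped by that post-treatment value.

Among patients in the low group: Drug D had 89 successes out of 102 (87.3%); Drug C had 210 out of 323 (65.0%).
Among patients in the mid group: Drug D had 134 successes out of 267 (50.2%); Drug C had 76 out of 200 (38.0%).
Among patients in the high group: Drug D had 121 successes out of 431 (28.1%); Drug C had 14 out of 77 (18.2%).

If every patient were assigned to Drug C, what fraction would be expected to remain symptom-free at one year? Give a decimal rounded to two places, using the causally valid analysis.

0.50

Blood pressure is downstream of the drug. One should not condition on a consequence of treatment, so the overall rates are the right comparison.
So P(outcome | do(Drug C)) is just the pooled rate for Drug C: 300/600 = 0.500.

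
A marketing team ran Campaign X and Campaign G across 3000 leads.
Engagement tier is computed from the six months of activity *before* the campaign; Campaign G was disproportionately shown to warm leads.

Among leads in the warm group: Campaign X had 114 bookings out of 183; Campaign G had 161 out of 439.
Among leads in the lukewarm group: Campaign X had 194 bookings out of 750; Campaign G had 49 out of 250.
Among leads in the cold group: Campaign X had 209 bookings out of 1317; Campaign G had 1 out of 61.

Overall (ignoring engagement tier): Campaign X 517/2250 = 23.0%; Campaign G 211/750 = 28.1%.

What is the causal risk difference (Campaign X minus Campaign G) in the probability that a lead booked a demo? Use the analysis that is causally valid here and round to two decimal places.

+0.14

Engagement tier satisfies the back-door criterion: it is not a descendant of the campaign, and it blocks the spurious path from campaign to outcome. Adjusting for it (i.e., using the within-engagement tier rates) gives the causal effect.
Adjusting over the population distribution of engagement tier: 0.207·(0.623−0.367) + 0.333·(0.259−0.196) + 0.459·(0.159−0.016) = +0.139.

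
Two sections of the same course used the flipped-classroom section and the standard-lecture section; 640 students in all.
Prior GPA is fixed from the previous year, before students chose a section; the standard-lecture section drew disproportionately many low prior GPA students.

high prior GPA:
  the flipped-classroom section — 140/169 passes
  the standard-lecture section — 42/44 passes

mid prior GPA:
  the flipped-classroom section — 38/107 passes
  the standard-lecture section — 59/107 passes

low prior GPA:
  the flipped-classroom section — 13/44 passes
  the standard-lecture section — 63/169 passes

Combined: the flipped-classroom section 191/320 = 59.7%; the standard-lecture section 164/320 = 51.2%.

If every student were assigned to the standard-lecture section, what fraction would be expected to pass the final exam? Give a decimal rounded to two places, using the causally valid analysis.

0.63

Within every prior GPA band level the standard-lecture section has the higher rate, yet pooled the flipped-classroom section does — Simpson's reversal.
Since prior GPA band is a pre-existing factor (not a product of the teaching method) and it affects the outcome on its own, it is a confounder. The stratified rates, not the pooled rate, identify the causal effect.
Standardising the standard-lecture section to the population prior GPA band mix: 0.333·42/44 + 0.334·59/107 + 0.333·63/169 = 0.626.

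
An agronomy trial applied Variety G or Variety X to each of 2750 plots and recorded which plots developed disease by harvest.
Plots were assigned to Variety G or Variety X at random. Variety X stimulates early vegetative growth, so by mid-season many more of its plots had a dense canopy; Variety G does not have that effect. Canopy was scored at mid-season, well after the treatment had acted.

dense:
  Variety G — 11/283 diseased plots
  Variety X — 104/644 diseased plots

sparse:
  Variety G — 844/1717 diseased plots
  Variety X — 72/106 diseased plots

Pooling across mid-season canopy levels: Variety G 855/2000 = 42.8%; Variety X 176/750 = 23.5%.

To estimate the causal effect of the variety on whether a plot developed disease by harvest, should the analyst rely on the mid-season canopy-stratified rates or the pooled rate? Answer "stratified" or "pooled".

pooled

The distribution of mid-season canopy is itself part of what the variety does — it is an intermediate outcome. Holding it fixed would remove that part of the effect; the total effect is the pooled difference.
Pooled: Variety G 42.8% vs Variety X 23.5%; Variety X is lower overall.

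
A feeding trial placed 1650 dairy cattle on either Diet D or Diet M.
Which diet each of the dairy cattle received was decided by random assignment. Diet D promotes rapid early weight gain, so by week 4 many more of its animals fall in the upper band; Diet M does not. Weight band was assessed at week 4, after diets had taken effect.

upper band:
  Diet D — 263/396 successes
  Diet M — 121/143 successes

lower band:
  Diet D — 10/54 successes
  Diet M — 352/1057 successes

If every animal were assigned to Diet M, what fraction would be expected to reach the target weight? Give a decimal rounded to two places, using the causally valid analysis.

Diet M is higher inside every week-4 weight band stratum but Diet D is higher in aggregate. Whether to stratify depends on how week-4 weight band relates to the diet.
Week-4 weight band here is a post-treatment variable shaped by the diet; conditioning on it would introduce bias rather than remove it. The overall comparison is the causal one.
So P(outcome | do(Diet M)) is just the pooled rate for Diet M: 473/1200 = 0.394.

0.39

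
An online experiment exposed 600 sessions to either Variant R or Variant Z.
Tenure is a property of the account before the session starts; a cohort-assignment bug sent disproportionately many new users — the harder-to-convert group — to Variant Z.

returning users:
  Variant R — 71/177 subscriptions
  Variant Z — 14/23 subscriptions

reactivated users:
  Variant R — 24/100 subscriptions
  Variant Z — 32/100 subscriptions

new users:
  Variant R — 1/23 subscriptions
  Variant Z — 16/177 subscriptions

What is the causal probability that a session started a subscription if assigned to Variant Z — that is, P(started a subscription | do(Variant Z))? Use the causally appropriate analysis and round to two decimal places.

User tenure is set before the variant has any effect — it is not caused by the variant — and it independently drives the outcome. That makes it a confounder, so the causal comparison is within user tenure levels.
Standardising Variant Z to the population user tenure mix: 0.333·14/23 + 0.333·32/100 + 0.333·16/177 = 0.340.

0.34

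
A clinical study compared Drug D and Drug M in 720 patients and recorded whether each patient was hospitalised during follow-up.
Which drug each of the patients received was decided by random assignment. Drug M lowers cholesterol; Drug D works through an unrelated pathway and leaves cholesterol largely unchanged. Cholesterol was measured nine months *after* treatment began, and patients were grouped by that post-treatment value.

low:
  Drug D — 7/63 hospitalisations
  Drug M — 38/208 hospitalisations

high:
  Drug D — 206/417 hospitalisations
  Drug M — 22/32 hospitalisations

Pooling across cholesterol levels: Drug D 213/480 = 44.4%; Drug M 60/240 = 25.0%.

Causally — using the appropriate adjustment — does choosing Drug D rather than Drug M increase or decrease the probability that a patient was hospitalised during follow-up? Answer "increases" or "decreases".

increases

The cholesterol-specific comparison favours Drug D throughout, but the pooled figures favour Drug M. The question is whether to condition on cholesterol.
Cholesterol is downstream of the drug. One should not condition on a consequence of treatment, so the overall rates are the right comparison.
Pooled: Drug D 44.4% vs Drug M 25.0%; Drug M is lower overall.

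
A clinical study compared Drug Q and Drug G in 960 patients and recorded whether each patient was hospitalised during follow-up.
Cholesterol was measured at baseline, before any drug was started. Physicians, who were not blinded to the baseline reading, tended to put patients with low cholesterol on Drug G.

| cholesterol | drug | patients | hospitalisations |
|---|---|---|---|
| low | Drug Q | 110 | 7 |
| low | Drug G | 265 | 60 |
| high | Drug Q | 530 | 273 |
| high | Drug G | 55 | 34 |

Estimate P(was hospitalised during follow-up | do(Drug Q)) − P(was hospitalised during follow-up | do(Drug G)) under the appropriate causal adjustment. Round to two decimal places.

The stratified and pooled comparisons disagree (Drug Q wins within each cholesterol; Drug G wins overall), so the answer turns on the causal role of cholesterol.
The imbalance in cholesterol arose from how patients were allocated, not from anything the drug did; and cholesterol independently affects the outcome. The pooled gap is confounded — condition on cholesterol.
Adjusting over the population distribution of cholesterol: 0.391·(0.064−0.226) + 0.609·(0.515−0.618) = -0.126.

-0.13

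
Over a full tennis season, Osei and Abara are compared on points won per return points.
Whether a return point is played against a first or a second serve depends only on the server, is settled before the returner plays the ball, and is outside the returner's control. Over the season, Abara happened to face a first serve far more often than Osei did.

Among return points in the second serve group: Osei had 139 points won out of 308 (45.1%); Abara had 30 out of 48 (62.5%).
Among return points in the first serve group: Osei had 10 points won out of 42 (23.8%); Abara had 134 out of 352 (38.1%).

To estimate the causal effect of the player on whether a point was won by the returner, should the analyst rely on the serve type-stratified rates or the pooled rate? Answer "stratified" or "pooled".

stratified

Nothing the player does changes serve type; the imbalance is an allocation artefact. With serve type also predicting the outcome, the pooled figure is confounded, and the within-stratum comparison is the causal one.
Within each level — second serve: 45.1% vs 62.5%; first serve: 23.8% vs 38.1% — Abara is higher every time.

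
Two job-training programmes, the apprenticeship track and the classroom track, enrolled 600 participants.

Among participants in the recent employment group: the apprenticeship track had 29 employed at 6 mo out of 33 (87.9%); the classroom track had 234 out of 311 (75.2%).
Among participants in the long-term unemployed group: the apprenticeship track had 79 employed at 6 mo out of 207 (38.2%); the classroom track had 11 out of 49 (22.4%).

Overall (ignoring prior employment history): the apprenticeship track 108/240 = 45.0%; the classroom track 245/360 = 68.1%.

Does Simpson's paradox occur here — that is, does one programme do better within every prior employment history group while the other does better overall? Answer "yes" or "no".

yes

Within each prior employment history level (recent employment 87.9% vs 75.2%; long-term unemployed 38.2% vs 22.4%), the apprenticeship track has the higher rate every time. Pooled: 45.0% vs 68.1% — the classroom track has the higher rate overall. The two comparisons disagree.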